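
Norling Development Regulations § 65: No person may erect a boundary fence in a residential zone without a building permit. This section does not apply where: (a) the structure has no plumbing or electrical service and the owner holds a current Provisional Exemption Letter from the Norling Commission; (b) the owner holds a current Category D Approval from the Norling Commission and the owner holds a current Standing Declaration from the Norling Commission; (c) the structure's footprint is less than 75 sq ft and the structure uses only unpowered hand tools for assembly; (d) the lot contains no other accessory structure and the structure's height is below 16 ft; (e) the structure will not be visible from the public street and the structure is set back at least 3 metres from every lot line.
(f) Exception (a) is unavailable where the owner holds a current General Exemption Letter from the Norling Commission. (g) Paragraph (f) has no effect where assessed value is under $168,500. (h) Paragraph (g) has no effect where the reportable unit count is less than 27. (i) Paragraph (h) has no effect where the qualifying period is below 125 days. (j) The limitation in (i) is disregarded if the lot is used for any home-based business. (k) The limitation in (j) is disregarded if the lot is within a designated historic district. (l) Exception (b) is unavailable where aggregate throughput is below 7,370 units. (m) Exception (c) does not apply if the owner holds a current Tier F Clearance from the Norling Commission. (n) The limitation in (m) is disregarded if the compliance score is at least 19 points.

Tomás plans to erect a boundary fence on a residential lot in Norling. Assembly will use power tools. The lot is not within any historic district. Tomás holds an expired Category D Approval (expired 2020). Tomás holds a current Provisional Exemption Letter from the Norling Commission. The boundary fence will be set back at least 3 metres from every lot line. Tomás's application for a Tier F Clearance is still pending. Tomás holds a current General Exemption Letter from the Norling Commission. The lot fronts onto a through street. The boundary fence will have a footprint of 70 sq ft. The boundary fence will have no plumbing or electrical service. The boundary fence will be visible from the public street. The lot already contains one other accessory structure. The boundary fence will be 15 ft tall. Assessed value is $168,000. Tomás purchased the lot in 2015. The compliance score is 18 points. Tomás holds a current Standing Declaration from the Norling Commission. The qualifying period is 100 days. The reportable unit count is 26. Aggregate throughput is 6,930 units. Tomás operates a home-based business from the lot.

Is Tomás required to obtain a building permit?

Yes — Tomás must obtain a building permit.

All of (a)'s requirements are met (there is no plumbing or electrical service; a current Provisional Exemption Letter is held). However, paragraphs (f)–(k) must be considered: (f) operates — a current General Exemption Letter is held. (g) applies (assessed value is $168,000, under the $168,500 limit), but is set aside by (h): (h) operates — the reportable unit count is 26, less than the 27 limit. (i) would limit (h) — the qualifying period is 100 days, below the 125 days limit — but (j) sets (i) aside: (j) operates against (i): a home-based business operates on the lot. (k) does not operate here (the lot is not in a historic district), so (j) stands. So (a) is unavailable.
Exception (b) requires that the owner holds a current Category D Approval from the Norling Commission; but no current Category D Approval is held, so (b) is unavailable.
Exception (c) requires that the structure uses only unpowered hand tools for assembly; but assembly uses power tools, so (c) is unavailable.
Exception (d) does not apply: the lot already has another accessory structure.
Exception (e) does not apply: the structure will be visible from the street.
No exception displaces § 65.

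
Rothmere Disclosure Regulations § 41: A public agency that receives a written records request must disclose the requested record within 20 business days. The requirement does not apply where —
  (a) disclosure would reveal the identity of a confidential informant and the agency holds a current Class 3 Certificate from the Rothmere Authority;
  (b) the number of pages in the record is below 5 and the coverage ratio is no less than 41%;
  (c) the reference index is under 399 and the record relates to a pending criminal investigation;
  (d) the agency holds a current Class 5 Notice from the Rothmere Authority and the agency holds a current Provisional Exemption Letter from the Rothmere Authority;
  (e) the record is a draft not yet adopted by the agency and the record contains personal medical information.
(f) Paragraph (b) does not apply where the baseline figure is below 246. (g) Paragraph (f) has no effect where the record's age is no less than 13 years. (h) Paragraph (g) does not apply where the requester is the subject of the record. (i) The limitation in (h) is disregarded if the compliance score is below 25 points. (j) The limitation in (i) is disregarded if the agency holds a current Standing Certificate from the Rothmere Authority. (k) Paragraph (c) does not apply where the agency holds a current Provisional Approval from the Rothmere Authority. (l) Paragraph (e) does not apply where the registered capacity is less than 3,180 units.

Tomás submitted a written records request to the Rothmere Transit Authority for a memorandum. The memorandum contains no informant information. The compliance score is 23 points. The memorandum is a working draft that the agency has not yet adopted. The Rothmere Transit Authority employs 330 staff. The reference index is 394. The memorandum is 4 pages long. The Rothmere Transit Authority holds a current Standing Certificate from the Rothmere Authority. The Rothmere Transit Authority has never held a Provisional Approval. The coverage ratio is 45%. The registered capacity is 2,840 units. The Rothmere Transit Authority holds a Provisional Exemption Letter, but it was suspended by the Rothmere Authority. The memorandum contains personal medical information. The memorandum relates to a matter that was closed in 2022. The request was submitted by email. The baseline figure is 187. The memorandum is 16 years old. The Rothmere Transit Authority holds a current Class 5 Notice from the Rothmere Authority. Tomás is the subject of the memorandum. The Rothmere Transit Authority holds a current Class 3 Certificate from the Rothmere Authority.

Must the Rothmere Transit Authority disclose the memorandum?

Yes — the Rothmere Transit Authority must disclose the memorandum.

Exception (a) does not apply: the memorandum contains no informant information.
Exception (b) is satisfied on its face — the number of pages in the record is 4, below the 5 limit; the coverage ratio is 45%, meeting the 41% threshold. But applying paragraphs (f)–(j): (f) operates — the baseline figure is 187, below the 246 limit. (g) applies (the record's age is 16 years, meeting the 13 years threshold), but is itself disapplied by (h): (h) operates against (g): Tomás is the subject of the memorandum. (i) would limit (h) — the compliance score is 23 points, below the 25 points limit — but (j) sets (i) aside: (j) is engaged — a current Standing Certificate is held. Exception (b) does not apply.
Exception (c) does not apply: the memorandum relates to a closed matter.
Exception (d) requires that the agency holds a current Provisional Exemption Letter from the Rothmere Authority; but no current Provisional Exemption Letter is held, so (d) is unavailable.
Exception (e): the memorandum is an unadopted draft; the memorandum contains personal medical information — every condition holds. Turning to paragraph (l): (l) operates against (e): the registered capacity is 2,840 units, less than the 3,180 units limit. Exception (e) does not apply.
No exception displaces § 41.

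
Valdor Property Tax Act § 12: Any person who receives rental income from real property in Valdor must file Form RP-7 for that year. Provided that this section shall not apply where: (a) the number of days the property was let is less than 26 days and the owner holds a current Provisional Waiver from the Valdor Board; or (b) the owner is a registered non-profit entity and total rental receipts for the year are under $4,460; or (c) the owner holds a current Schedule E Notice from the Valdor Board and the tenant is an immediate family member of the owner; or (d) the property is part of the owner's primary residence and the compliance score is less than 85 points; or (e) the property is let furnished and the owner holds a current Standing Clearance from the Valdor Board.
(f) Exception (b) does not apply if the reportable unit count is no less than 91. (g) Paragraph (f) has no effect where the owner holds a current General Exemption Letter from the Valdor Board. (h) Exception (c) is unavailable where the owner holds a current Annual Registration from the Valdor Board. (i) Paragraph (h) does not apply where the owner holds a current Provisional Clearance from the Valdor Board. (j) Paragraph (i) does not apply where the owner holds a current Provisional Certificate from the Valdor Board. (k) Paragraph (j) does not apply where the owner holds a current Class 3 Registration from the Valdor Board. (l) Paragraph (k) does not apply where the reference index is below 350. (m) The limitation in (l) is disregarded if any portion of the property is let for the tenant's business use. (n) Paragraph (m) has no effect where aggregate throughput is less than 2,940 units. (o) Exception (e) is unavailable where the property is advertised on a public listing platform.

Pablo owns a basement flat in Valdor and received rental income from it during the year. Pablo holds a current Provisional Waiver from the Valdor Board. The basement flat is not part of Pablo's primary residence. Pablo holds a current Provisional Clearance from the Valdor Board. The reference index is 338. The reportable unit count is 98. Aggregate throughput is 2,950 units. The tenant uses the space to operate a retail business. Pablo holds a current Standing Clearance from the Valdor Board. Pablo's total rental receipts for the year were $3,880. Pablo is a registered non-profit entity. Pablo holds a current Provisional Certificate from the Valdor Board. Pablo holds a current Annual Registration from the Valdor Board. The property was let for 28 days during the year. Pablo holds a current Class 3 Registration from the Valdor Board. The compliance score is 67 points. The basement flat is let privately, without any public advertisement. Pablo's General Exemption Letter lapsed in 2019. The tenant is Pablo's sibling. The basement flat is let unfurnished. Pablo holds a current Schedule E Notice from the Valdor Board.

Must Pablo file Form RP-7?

Exception (a) requires that the number of days the property was let is less than 26 days; but the number of days the property was let is 28 days, not less than 26 days, so (a) is unavailable.
Exception (b)'s conditions are all satisfied: Pablo is a registered non-profit; total rental receipts for the year are $3,880, under the $4,460 limit. But: (f) operates against (b): the reportable unit count is 98, meeting the 91 threshold. (g) is inapplicable (the General Exemption Letter is not current), so (f) stands. So (b) is unavailable.
Exception (c)'s conditions are all satisfied: a current Schedule E Notice is held; the tenant is an immediate family member. Under paragraphs (h)–(n): (h) is engaged (a current Annual Registration is held), but is displaced by (i): (i) applies — a current Provisional Clearance is held. (j) would limit (i) — a current Provisional Certificate is held — but (k) sets (j) aside: (k) applies — a current Class 3 Registration is held. (l) would limit (k) — the reference index is 338, below the 350 limit — but (m) sets (l) aside: (m) is engaged — the space is let for business use. (n), which would lift (m), does not operate here — aggregate throughput is 2,950 units, not less than 2,940 units. So (c) applies.
Exception (d) fails — the basement flat is not part of the primary residence.
Exception (e) requires that the property is let furnished; but the property is let unfurnished, so (e) is unavailable.

No — exception (c) applies; Pablo is not required to file Form RP-7.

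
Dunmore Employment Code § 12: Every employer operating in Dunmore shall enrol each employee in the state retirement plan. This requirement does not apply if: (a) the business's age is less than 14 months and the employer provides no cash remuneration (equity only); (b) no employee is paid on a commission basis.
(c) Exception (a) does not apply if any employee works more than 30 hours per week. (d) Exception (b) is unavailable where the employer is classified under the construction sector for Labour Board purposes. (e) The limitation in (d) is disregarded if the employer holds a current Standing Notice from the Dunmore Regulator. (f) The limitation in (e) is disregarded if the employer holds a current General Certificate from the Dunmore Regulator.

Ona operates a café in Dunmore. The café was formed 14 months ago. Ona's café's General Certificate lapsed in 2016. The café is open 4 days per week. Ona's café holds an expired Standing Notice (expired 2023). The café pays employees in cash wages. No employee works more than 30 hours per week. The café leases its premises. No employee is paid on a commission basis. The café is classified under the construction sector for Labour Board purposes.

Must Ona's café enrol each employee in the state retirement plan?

Yes — Ona's café must enrol each employee in the state retirement plan.

Exception (a) does not apply: the business's age is 14 months, not less than 14 months.
Exception (b) is satisfied on its face — no employee is paid on commission. But applying paragraphs (d)–(f): (d) operates against (b): the café is classified under the construction sector. (e), which would lift (d), is not engaged — the Standing Notice is not current. So (b) is unavailable.
No exception displaces § 12.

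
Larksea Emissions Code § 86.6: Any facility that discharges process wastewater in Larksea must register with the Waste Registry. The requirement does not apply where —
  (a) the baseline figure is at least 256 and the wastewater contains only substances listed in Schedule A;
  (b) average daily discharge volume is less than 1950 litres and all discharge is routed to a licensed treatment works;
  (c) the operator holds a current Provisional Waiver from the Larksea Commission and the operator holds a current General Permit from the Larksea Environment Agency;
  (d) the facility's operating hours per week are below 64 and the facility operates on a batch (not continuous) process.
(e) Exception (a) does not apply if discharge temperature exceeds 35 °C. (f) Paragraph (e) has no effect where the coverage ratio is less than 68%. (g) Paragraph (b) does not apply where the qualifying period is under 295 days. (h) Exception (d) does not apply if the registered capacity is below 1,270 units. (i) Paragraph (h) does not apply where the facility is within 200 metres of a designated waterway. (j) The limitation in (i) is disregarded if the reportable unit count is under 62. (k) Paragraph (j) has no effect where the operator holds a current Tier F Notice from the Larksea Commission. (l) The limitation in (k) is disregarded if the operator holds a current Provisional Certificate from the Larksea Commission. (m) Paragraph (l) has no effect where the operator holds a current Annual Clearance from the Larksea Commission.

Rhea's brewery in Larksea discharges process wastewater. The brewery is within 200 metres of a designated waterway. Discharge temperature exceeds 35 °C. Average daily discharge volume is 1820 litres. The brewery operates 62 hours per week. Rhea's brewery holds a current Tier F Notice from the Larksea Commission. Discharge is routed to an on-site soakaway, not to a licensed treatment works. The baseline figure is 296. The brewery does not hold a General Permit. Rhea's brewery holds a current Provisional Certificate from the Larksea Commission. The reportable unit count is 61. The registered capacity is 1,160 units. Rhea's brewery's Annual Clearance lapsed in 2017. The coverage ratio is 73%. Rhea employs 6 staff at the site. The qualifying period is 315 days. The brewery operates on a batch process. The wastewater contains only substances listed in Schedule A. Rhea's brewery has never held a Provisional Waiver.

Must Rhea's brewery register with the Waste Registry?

Exception (a): the baseline figure is 296, meeting the 256 threshold; the wastewater is Schedule-A-only — every condition holds. However, paragraphs (e)–(f) must be considered: (e) applies — discharge temperature exceeds 35 °C. (f) is inapplicable (the coverage ratio is 73%, not less than 68%), so (e) stands. Exception (a) does not apply.
Exception (b) requires that all discharge is routed to a licensed treatment works; but discharge is not routed to a licensed treatment works, so (b) is unavailable.
Exception (c) does not apply: no current Provisional Waiver is held.
Exception (d)'s conditions are all satisfied: the facility's operating hours per week are 62, below the 64 limit; the facility operates on a batch process. However, paragraphs (h)–(m) must be considered: (h) operates against (d): the registered capacity is 1,160 units, below the 1,270 units limit. (i) would limit (h) — the brewery is within 200 m of a designated waterway — but (j) sets (i) aside: (j) operates against (i): the reportable unit count is 61, under the 62 limit. (k) would limit (j) — a current Tier F Notice is held — but (l) sets (k) aside: (l) is engaged — a current Provisional Certificate is held. (m) is not engaged (the Annual Clearance is not current), so (l) stands. Exception (d) does not apply.
No exception applies. The general rule governs.

Yes — Rhea's brewery must register with the Waste Registry.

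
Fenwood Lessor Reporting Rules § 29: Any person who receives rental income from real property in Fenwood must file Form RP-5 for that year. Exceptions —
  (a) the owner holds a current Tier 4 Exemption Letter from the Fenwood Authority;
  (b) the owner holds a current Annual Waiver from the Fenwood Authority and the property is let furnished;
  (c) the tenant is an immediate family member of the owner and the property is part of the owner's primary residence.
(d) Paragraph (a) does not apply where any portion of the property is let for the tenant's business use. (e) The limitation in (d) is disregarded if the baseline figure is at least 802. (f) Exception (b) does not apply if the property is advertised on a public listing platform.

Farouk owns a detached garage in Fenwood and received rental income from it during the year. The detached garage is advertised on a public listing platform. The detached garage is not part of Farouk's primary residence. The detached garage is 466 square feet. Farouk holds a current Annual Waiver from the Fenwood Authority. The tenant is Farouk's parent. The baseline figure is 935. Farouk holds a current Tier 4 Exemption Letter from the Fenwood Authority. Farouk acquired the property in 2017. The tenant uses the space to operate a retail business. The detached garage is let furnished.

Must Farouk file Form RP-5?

All of (a)'s requirements are met (a current Tier 4 Exemption Letter is held). As to paragraphs (d)–(e): (d) would limit (a) — the space is let for business use — but (e) sets (d) aside: (e) operates — the baseline figure is 935, meeting the 802 threshold. (a) remains available.
Exception (b): a current Annual Waiver is held; the property is let furnished — every condition holds. However, paragraph (f) must be considered: (f) applies — the property is publicly advertised. So (b) is unavailable.
Exception (c) does not apply: the detached garage is not part of the primary residence.

No — exception (a) applies; Farouk is not required to file Form RP-5.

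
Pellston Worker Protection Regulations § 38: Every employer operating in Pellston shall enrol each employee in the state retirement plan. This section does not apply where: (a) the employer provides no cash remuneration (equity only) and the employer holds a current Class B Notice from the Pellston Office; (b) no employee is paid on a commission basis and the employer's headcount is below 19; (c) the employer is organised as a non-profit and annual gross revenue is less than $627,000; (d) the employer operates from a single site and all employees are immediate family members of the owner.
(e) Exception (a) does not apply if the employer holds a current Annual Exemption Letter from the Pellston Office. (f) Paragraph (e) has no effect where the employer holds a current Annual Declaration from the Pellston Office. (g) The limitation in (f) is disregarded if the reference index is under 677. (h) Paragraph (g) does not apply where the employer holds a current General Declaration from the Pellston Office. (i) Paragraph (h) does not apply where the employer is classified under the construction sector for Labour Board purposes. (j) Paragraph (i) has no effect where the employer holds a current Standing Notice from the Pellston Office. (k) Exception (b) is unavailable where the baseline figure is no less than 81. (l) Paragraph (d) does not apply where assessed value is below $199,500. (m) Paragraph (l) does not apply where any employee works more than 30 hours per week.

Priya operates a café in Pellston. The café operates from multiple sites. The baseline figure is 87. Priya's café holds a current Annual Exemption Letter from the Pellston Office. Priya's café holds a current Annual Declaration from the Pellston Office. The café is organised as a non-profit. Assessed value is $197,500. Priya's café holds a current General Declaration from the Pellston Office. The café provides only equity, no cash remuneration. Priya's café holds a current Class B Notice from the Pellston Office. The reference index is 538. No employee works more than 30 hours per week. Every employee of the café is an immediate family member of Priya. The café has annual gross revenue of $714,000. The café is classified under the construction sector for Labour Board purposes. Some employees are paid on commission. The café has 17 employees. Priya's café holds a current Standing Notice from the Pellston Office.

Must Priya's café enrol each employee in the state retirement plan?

No — exception (a) applies; Priya's café is not required to enrol each employee in the state retirement plan.

All of (a)'s requirements are met (remuneration is equity-only; a current Class B Notice is held). Applying paragraphs (e)–(j): (e) operates (a current Annual Exemption Letter is held), but is itself disapplied by (f): (f) operates against (e): a current Annual Declaration is held. (g) would limit (f) — the reference index is 538, under the 677 limit — but (h) sets (g) aside: (h) is engaged — a current General Declaration is held. (i) would limit (h) — the café is classified under the construction sector — but (j) sets (i) aside: (j) operates — a current Standing Notice is held. So (a) applies.
Exception (b) fails — some employees are paid on commission.
Exception (c) fails — annual gross revenue is $714,000, not less than $627,000.
Exception (d) does not apply: the employer operates from multiple sites.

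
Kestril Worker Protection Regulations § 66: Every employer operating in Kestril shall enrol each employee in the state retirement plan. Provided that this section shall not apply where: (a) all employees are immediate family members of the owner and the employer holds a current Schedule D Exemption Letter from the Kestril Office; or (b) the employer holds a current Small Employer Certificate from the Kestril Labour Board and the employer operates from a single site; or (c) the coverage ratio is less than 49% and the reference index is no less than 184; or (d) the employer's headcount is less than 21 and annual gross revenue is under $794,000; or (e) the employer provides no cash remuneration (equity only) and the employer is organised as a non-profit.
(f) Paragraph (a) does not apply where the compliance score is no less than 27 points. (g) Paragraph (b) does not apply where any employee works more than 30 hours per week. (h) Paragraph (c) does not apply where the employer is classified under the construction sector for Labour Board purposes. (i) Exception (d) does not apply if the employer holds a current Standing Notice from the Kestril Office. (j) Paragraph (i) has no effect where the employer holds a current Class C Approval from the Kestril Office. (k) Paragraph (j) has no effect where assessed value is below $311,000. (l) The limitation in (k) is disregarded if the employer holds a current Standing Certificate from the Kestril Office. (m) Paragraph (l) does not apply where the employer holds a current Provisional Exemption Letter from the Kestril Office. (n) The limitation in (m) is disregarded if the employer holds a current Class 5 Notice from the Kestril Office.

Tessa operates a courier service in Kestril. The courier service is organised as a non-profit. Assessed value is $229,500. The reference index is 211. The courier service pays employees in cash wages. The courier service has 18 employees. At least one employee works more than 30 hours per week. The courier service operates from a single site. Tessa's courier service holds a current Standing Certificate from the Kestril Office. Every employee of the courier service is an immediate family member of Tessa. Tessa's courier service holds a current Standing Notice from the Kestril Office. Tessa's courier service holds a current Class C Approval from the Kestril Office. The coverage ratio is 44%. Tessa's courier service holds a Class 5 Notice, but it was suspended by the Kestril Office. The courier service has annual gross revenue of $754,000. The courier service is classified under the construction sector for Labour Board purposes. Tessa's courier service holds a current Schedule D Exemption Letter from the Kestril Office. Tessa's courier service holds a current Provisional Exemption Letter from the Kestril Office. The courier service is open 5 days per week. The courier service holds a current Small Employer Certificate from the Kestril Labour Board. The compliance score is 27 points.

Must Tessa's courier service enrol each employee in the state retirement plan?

Yes — Tessa's courier service must enrol each employee in the state retirement plan.

All of (a)'s requirements are met (every employee is an immediate family member; a current Schedule D Exemption Letter is held). But: (f) is triggered — the compliance score is 27 points, meeting the 27 points threshold. (a) is therefore removed.
All of (b)'s requirements are met (a current Small Employer Certificate is held; the employer operates from a single site). However, paragraph (g) must be considered: (g) operates against (b): at least one employee exceeds 30 hours/week. (b) is therefore removed.
Exception (c)'s conditions are all satisfied: the coverage ratio is 44%, less than the 49% limit; the reference index is 211, meeting the 184 threshold. Turning to paragraph (h): (h) operates against (c): the courier service is classified under the construction sector. (c) is therefore removed.
Exception (d): the employer's headcount is 18, less than the 21 limit; annual gross revenue is $754,000, under the $794,000 limit — every condition holds. However, paragraphs (i)–(n) must be considered: (i) operates — a current Standing Notice is held. (j) applies (a current Class C Approval is held), but is overridden by (k): (k) operates against (j): assessed value is $229,500, below the $311,000 limit. (l) operates (a current Standing Certificate is held), but is displaced by (m): (m) operates against (l): a current Provisional Exemption Letter is held. (n), which would lift (m), does not operate here — there is no Class 5 Notice in force. (d) is therefore removed.
Exception (e) requires that the employer provides no cash remuneration (equity only); but employees are paid cash wages, so (e) is unavailable.
None of the exceptions is available; § 66 applies in full.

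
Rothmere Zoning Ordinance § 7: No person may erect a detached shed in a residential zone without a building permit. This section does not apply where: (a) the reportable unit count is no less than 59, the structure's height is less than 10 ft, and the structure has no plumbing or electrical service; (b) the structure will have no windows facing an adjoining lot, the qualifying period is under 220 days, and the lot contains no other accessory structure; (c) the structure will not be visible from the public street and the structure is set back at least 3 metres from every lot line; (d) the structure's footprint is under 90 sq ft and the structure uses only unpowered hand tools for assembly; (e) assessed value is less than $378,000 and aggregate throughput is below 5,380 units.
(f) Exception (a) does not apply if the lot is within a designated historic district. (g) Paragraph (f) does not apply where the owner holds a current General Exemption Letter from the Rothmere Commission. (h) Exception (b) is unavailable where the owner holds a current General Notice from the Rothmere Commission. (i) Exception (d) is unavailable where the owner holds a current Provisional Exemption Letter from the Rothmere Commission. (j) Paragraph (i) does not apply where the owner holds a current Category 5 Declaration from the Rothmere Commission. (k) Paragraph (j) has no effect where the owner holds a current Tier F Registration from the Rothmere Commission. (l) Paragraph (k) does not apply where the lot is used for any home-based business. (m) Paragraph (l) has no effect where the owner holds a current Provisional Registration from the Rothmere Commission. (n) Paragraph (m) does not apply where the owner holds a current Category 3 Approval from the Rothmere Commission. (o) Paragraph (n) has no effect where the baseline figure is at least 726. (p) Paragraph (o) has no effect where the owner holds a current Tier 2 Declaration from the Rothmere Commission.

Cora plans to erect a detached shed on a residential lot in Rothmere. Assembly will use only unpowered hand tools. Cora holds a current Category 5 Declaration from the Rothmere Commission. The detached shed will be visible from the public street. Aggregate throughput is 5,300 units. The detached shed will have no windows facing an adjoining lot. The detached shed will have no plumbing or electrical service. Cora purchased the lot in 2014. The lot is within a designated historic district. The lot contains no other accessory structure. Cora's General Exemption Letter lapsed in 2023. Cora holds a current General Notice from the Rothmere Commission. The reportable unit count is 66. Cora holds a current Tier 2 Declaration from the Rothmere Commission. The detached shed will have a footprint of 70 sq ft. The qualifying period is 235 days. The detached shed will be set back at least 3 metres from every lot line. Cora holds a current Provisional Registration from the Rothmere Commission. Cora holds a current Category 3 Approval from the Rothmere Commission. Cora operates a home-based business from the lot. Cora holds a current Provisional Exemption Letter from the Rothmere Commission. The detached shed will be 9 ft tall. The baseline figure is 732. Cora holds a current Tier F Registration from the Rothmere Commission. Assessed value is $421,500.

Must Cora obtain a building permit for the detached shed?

No — exception (d) applies; Cora does not need a building permit.

Exception (a) is satisfied on its face — the reportable unit count is 66, meeting the 59 threshold; the structure's height is 9 ft, less than the 10 ft limit; there is no plumbing or electrical service. However, paragraphs (f)–(g) must be considered: (f) operates against (a): the lot is in a historic district. (g) is inapplicable (no current General Exemption Letter is held), so (f) stands. (a) is therefore removed.
Exception (b) fails — the qualifying period is 235 days, not under 220 days.
Exception (c) requires that the structure will not be visible from the public street; but the structure will be visible from the street, so (c) is unavailable.
Exception (d): the structure's footprint is 70 sq ft, under the 90 sq ft limit; assembly uses only hand tools — every condition holds. Under paragraphs (i)–(p): (i) would limit (d) — a current Provisional Exemption Letter is held — but (j) sets (i) aside: (j) operates against (i): a current Category 5 Declaration is held. (k) would limit (j) — a current Tier F Registration is held — but (l) sets (k) aside: (l) operates — a home-based business operates on the lot. (m) is engaged (a current Provisional Registration is held), but is itself disapplied by (n): (n) is triggered — a current Category 3 Approval is held. (o) operates (the baseline figure is 732, meeting the 726 threshold), but yields to (p): (p) applies — a current Tier 2 Declaration is held. (d) remains available.
Exception (e) requires that assessed value is less than $378,000; but assessed value is $421,500, not less than $378,000, so (e) is unavailable.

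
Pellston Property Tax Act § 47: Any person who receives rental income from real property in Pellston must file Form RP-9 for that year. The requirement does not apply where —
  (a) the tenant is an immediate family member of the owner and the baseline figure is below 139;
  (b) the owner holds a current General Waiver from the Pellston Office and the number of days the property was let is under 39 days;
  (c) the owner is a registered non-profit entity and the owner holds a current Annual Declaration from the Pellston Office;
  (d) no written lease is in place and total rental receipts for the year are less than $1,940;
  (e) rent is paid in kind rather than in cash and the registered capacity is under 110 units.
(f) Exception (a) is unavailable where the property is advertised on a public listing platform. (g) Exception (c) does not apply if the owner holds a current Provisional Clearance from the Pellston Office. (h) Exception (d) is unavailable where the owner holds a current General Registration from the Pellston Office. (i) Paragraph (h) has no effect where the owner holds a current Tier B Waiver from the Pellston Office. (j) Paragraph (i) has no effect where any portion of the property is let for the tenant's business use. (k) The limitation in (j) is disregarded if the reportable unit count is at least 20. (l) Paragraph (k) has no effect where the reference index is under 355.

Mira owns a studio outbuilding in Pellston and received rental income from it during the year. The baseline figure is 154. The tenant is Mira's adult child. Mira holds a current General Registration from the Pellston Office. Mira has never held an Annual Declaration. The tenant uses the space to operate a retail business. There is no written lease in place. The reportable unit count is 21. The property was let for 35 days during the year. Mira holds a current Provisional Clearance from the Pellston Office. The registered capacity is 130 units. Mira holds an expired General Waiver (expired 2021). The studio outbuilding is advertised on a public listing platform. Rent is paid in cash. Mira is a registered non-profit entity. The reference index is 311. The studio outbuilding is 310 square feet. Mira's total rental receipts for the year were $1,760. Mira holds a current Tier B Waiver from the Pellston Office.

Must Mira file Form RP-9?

Exception (a) fails — the baseline figure is 154, not below 139.
Exception (b) requires that the owner holds a current General Waiver from the Pellston Office; but no current General Waiver is held, so (b) is unavailable.
Exception (c) fails — there is no Annual Declaration in force.
Exception (d)'s conditions are all satisfied: there is no written lease; total rental receipts for the year are $1,760, less than the $1,940 limit. But applying paragraphs (h)–(l): (h) operates against (d): a current General Registration is held. (i) operates (a current Tier B Waiver is held), but is displaced by (j): (j) is engaged — the space is let for business use. (k) operates (the reportable unit count is 21, meeting the 20 threshold), but yields to (l): (l) is triggered — the reference index is 311, under the 355 limit. (d) is therefore removed.
Exception (e) fails — rent is paid in cash.
No exception is made out. Mira falls within the general rule.

Yes — Mira must file Form RP-9.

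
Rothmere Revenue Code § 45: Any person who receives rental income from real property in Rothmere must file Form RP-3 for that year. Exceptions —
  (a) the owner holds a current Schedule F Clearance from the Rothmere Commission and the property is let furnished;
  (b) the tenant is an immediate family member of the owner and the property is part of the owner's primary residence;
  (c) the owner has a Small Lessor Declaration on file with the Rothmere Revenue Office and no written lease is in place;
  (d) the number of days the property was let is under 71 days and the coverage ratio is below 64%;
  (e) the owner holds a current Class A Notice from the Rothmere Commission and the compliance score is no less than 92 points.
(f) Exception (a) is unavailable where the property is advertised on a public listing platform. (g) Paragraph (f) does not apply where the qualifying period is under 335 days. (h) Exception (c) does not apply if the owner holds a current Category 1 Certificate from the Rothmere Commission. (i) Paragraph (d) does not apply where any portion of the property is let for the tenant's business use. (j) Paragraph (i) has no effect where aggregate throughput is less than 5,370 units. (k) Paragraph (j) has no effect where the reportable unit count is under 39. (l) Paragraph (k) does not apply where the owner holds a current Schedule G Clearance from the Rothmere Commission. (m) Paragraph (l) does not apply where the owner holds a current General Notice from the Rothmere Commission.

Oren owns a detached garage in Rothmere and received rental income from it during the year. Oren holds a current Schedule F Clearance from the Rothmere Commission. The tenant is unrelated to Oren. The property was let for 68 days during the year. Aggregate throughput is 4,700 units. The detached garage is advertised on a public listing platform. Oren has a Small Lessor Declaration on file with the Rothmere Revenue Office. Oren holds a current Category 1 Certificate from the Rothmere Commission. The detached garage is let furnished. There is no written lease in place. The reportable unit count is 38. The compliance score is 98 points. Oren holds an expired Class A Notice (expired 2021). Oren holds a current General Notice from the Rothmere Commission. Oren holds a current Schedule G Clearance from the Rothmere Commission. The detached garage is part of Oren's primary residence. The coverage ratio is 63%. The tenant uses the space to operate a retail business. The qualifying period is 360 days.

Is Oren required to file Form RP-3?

Yes — Oren must file Form RP-3.

Exception (a): a current Schedule F Clearance is held; the property is let furnished — every condition holds. But: (f) operates against (a): the property is publicly advertised. (g), which would lift (f), does not operate here — the qualifying period is 360 days, not under 335 days. So (a) is unavailable.
Exception (b) fails — the tenant is unrelated to the owner.
Exception (c)'s conditions are all satisfied: a Small Lessor Declaration is on file; there is no written lease. However, paragraph (h) must be considered: (h) is engaged — a current Category 1 Certificate is held. So (c) is unavailable.
Exception (d)'s conditions are all satisfied: the number of days the property was let is 68 days, under the 71 days limit; the coverage ratio is 63%, below the 64% limit. Turning to paragraphs (i)–(m): (i) operates against (d): the space is let for business use. (j) would limit (i) — aggregate throughput is 4,700 units, less than the 5,370 units limit — but (k) sets (j) aside: (k) is engaged — the reportable unit count is 38, under the 39 limit. (l) would limit (k) — a current Schedule G Clearance is held — but (m) sets (l) aside: (m) applies — a current General Notice is held. Exception (d) does not apply.
Exception (e) does not apply: there is no Class A Notice in force.
Every exception is unavailable, so the rule governs.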